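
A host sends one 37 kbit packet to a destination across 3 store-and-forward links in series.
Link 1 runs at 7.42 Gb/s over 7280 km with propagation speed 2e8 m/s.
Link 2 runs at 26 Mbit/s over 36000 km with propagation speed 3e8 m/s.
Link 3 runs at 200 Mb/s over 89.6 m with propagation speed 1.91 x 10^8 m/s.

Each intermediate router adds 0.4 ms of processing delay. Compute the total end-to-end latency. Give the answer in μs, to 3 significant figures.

159000 μs

L = 37000 bits.
Transmission delays (L/R per hop): 4.98652, 1423.08, 185 μs; sum = 1613.06 μs.
Propagation delays (d/s per hop): 36400, 120000, 0.46911 μs; sum = 156400 μs.
Processing at 2 router(s): 2 × 0.4 ms = 800 μs.
End-to-end = 159000 μs.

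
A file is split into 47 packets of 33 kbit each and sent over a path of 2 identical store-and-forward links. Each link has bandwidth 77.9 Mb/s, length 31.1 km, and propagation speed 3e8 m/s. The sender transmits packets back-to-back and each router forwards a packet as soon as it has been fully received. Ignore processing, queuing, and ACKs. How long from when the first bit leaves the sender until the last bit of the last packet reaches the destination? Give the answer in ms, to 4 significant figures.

20.54 ms

Per-hop transmission t_tx = L/R = 33000/77900000 = 0.42362 ms.
Per-hop propagation t_prop = 31100/300000000 = 0.103667 ms.
Pipeline fill: first packet needs 2·t_tx to clear all hops; remaining 46 packets each add one t_tx.
Total = (2+47-1)·t_tx + 2·t_prop = 48·0.42362 + 2·0.103667 = 20.54 ms.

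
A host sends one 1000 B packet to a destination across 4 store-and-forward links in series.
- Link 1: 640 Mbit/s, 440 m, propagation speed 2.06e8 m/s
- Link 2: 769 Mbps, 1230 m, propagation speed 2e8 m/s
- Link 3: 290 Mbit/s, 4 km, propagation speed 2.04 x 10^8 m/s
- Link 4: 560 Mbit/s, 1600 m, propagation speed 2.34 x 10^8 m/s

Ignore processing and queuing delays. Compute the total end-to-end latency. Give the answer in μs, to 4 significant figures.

L = 1000 × 8 = 8000 bits.
Transmission delays (L/R per hop): 12.5, 10.4031, 27.5862, 14.2857 μs; sum = 64.775 μs.
Propagation delays (d/s per hop): 2.13592, 6.15, 19.6078, 6.83761 μs; sum = 34.7314 μs.
End-to-end = 99.51 μs.

99.51 μs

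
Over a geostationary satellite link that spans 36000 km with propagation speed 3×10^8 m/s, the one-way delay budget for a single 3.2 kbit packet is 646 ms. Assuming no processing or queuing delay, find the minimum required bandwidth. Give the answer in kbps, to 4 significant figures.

Propagation delay = 36000000 / 300000000 = 120 ms.
Transmission budget = 646 − 120 = 526 ms.
R ≥ L / t_tx = 3200 bits / 0.526 s = 6.084 kbps.

6.084 kbps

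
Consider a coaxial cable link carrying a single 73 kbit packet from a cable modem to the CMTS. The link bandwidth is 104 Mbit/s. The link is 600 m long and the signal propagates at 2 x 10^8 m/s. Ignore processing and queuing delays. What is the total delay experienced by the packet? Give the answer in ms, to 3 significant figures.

0.705 ms

L = 73000 bits.
Transmission delay = L/R = 73000 / 104000000 = 0.701923 ms.
Propagation delay = d/s = 600 m / 200000000 m/s = 0.003 ms.
Total = 0.705 ms.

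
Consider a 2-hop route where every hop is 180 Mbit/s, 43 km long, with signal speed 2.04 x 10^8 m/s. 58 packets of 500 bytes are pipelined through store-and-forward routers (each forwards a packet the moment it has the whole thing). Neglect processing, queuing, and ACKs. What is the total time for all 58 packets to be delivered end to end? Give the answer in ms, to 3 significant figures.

Per-hop transmission t_tx = L/R = 4000/180000000 = 0.0222222 ms.
Per-hop propagation t_prop = 43000/204000000 = 0.210784 ms.
Pipeline fill: first packet needs 2·t_tx to clear all hops; remaining 57 packets each add one t_tx.
Total = (2+58-1)·t_tx + 2·t_prop = 59·0.0222222 + 2·0.210784 = 1.73 ms.

1.73 ms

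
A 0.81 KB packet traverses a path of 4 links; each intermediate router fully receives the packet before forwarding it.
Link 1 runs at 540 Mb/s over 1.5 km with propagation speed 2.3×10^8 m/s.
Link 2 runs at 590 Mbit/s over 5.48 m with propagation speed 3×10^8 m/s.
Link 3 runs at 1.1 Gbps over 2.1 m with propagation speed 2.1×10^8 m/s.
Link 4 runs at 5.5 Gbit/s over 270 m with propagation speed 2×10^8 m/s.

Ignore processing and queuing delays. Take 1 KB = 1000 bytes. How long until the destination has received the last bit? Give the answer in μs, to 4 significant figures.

L = 6480 bits.
Transmission delays (L/R per hop): 12, 10.9831, 5.89091, 1.17818 μs; sum = 30.0521 μs.
Propagation delays (d/s per hop): 6.52174, 0.0182667, 0.01, 1.35 μs; sum = 7.90001 μs.
End-to-end = 37.95 μs.

37.95 μs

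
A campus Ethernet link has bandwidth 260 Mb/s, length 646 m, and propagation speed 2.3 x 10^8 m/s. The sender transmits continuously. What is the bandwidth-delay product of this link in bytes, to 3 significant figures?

91.3 bytes

Propagation delay = 646 / 2.3e+08 = 2.8087e-06 s.
BDP = R × t_prop = 260000000 × 2.8087e-06 = 730.261 bits.
In bytes: 730.261/8 = 91.3 bytes.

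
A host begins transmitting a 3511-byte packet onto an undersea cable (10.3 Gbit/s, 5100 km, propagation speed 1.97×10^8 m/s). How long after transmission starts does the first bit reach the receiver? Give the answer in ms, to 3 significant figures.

25.9 ms

First bit experiences only propagation delay: d/s = 5100000/197000000 = 25.9 ms.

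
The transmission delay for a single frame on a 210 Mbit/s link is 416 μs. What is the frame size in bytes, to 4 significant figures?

10920 bytes

L = R × t_tx = 210000000 b/s × 0.000416 s = 87360 bits.
In bytes: 87360 / 8 = 10920 bytes.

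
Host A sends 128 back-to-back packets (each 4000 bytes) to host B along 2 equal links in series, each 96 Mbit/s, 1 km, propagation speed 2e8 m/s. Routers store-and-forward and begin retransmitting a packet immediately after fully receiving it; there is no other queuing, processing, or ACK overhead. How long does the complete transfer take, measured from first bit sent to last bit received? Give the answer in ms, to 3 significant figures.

43.0 ms

Per-hop transmission t_tx = L/R = 32000/96000000 = 0.333333 ms.
Per-hop propagation t_prop = 1000/200000000 = 0.005 ms.
Pipeline fill: first packet needs 2·t_tx to clear all hops; remaining 127 packets each add one t_tx.
Total = (2+128-1)·t_tx + 2·t_prop = 129·0.333333 + 2·0.005 = 43.0 ms.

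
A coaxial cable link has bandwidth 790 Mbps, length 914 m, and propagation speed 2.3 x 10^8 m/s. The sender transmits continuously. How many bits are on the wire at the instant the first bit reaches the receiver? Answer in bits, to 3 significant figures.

3140 bits

Propagation delay = 914 / 2.3e+08 = 3.97391e-06 s.
BDP = R × t_prop = 790000000 × 3.97391e-06 = 3139.39 bits.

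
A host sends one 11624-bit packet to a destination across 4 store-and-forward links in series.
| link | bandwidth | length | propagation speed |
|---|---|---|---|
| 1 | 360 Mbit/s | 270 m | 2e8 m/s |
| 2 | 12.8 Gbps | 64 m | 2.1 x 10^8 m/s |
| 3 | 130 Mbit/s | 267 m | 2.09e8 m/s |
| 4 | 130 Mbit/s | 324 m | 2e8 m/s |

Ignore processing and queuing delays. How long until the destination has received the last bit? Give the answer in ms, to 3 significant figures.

Transmission delays (L/R per hop): 0.0322889, 0.000908125, 0.0894154, 0.0894154 ms; sum = 0.212028 ms.
Propagation delays (d/s per hop): 0.00135, 0.000304762, 0.00127751, 0.00162 ms; sum = 0.00455227 ms.
End-to-end = 0.217 ms.

0.217 ms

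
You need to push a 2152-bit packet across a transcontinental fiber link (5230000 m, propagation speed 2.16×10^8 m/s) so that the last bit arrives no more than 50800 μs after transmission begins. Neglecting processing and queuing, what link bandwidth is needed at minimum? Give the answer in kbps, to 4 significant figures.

Propagation delay = 5230000 / 216000000 = 24213 μs.
Transmission budget = 50800 − 24213 = 26587 μs.
R ≥ L / t_tx = 2152 bits / 0.026587 s = 80.94 kbps.

80.94 kbps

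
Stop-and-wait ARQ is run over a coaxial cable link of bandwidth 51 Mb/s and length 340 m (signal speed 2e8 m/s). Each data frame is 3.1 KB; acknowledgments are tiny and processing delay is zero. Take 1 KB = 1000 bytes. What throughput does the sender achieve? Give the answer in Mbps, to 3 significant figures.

50.6 Mbps

t_tx = L/R = 24800/51000000 = 0.000486275 s.
t_prop = 340/200000000 = 1.7e-06 s; RTT = 3.4e-06 s.
Cycle = t_tx + RTT = 0.000489675 s.
Throughput = L / cycle = 24800 / 0.000489675 = 50.6 Mbps.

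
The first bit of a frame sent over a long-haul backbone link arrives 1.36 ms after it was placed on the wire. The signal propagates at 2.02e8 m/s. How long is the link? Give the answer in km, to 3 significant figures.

d = s × t_prop = 202000000 × 0.00136 = 275 km.

275 km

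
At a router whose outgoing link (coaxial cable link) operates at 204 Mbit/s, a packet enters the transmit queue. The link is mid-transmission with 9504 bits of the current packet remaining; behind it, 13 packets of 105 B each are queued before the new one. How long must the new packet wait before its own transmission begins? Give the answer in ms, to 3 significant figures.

Each queued packet: L/R = 840/204000000 = 0.00411765 ms.
13 queued → 0.0535294 ms.
Plus remaining 9504 bits of current packet: 0.0465882 ms.
Queuing delay = 0.100 ms.

0.100 ms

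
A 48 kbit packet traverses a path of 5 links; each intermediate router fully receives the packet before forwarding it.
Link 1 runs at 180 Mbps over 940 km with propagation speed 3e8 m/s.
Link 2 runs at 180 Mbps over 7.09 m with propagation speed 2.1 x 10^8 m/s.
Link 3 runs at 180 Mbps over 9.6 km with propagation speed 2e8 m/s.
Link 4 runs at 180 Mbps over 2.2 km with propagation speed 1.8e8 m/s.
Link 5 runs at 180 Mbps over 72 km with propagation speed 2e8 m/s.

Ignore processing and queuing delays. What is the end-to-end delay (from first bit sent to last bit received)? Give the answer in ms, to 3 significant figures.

4.89 ms

L = 48000 bits.
Transmission delay per hop = L/R = 48000/180000000 = 0.266667 ms; 5 hops → 1.33333 ms.
Propagation delays (d/s per hop): 3.13333, 3.37619e-05, 0.048, 0.0122222, 0.36 ms; sum = 3.55359 ms.
End-to-end = 4.89 ms.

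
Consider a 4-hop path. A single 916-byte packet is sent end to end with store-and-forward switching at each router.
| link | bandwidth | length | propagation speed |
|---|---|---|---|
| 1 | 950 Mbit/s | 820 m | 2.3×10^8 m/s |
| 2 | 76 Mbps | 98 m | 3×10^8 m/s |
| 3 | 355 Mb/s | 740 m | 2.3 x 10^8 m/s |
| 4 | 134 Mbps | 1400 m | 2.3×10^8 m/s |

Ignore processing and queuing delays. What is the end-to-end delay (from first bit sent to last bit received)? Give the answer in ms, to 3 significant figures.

L = 916 × 8 = 7328 bits.
Transmission delays (L/R per hop): 0.00771368, 0.0964211, 0.0206423, 0.0546866 ms; sum = 0.179464 ms.
Propagation delays (d/s per hop): 0.00356522, 0.000326667, 0.00321739, 0.00608696 ms; sum = 0.0131962 ms.
End-to-end = 0.193 ms.

0.193 ms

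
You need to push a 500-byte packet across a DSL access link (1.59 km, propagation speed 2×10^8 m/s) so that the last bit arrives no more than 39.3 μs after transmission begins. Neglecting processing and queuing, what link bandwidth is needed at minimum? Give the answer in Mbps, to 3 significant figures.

128 Mbps

L = 4000 bits.
Propagation delay = 1590 / 200000000 = 7.95 μs.
Transmission budget = 39.3 − 7.95 = 31.35 μs.
R ≥ L / t_tx = 4000 bits / 3.135e-05 s = 128 Mbps.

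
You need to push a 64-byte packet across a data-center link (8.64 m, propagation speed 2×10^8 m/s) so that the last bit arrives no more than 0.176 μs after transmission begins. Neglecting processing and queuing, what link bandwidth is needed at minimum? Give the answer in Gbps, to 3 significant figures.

L = 512 bits.
Propagation delay = 8.64 / 200000000 = 0.0432 μs.
Transmission budget = 0.176 − 0.0432 = 0.1328 μs.
R ≥ L / t_tx = 512 bits / 1.328e-07 s = 3.86 Gbps.

3.86 Gbps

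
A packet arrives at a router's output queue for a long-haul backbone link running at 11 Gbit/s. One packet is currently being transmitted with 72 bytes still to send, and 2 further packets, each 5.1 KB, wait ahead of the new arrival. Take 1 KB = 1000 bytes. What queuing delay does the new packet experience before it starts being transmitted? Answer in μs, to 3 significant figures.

Each queued packet: L/R = 40800/11000000000 = 3.70909 μs.
2 queued → 7.41818 μs.
Plus remaining 576 bits of current packet: 0.0523636 μs.
Queuing delay = 7.47 μs.

7.47 μs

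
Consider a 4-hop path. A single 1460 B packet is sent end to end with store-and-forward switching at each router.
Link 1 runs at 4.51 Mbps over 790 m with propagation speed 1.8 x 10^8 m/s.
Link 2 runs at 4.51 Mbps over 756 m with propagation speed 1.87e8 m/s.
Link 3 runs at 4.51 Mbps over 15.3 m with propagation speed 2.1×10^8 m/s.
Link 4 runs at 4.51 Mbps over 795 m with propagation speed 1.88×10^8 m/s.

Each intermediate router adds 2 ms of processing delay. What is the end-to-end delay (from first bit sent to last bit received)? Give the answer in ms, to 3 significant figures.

L = 1460 × 8 = 11680 bits.
Transmission delay per hop = L/R = 11680/4510000 = 2.5898 ms; 4 hops → 10.3592 ms.
Propagation delays (d/s per hop): 0.00438889, 0.00404278, 7.28571e-05, 0.00422872 ms; sum = 0.0127333 ms.
Processing at 3 router(s): 3 × 2 ms = 6 ms.
End-to-end = 16.4 ms.

16.4 ms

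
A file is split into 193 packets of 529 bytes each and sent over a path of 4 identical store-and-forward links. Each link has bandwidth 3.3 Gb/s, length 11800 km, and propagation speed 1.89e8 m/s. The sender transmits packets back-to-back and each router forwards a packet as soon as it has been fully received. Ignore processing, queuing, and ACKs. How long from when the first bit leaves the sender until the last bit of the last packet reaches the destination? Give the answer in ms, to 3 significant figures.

250 ms

Per-hop transmission t_tx = L/R = 4232/3300000000 = 0.00128242 ms.
Per-hop propagation t_prop = 11800000/189000000 = 62.4339 ms.
Pipeline fill: first packet needs 4·t_tx to clear all hops; remaining 192 packets each add one t_tx.
Total = (4+193-1)·t_tx + 4·t_prop = 196·0.00128242 + 4·62.4339 = 250 ms.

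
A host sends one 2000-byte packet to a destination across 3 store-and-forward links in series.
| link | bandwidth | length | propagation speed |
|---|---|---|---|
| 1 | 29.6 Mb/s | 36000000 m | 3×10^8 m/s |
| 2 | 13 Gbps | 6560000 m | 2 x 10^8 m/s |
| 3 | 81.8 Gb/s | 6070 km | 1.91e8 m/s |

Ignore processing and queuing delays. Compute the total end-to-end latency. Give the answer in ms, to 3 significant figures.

L = 2000 × 8 = 16000 bits.
Transmission delays (L/R per hop): 0.540541, 0.00123077, 0.000195599 ms; sum = 0.541967 ms.
Propagation delays (d/s per hop): 120, 32.8, 31.7801 ms; sum = 184.58 ms.
End-to-end = 185 ms.

185 ms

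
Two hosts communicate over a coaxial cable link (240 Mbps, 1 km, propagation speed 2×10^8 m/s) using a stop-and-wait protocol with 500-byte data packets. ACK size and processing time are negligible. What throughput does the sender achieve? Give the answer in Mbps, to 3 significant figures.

150 Mbps

t_tx = L/R = 4000/240000000 = 1.66667e-05 s.
t_prop = 1000/200000000 = 5e-06 s; RTT = 1e-05 s.
Cycle = t_tx + RTT = 2.66667e-05 s.
Throughput = L / cycle = 4000 / 2.66667e-05 = 150 Mbps.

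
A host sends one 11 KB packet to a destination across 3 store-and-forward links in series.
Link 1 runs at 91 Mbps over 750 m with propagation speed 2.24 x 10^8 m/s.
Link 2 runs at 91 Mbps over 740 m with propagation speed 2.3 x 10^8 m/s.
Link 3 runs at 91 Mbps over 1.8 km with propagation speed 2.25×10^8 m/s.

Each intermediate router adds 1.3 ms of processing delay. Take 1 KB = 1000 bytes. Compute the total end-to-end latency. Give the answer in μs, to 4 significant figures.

L = 88000 bits.
Transmission delay per hop = L/R = 88000/91000000 = 967.033 μs; 3 hops → 2901.1 μs.
Propagation delays (d/s per hop): 3.34821, 3.21739, 8 μs; sum = 14.5656 μs.
Processing at 2 router(s): 2 × 1.3 ms = 2600 μs.
End-to-end = 5516 μs.

5516 μs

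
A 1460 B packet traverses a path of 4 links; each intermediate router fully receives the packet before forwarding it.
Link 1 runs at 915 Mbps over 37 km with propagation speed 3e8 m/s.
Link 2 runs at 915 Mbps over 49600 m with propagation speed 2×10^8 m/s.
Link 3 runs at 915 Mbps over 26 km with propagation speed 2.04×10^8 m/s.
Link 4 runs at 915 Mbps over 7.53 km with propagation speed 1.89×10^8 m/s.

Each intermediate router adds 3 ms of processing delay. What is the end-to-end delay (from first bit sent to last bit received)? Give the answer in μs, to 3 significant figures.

9590 μs

L = 1460 × 8 = 11680 bits.
Transmission delay per hop = L/R = 11680/915000000 = 12.765 μs; 4 hops → 51.0601 μs.
Propagation delays (d/s per hop): 123.333, 248, 127.451, 39.8413 μs; sum = 538.626 μs.
Processing at 3 router(s): 3 × 3 ms = 9000 μs.
End-to-end = 9590 μs.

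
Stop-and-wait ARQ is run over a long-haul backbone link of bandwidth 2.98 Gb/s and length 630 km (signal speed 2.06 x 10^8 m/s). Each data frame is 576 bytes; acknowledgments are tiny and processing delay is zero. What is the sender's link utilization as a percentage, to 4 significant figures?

t_tx = L/R = 4608/2980000000 = 1.54631e-06 s.
t_prop = 630000/206000000 = 0.00305825 s; RTT = 0.0061165 s.
Cycle = t_tx + RTT = 0.00611805 s.
Utilization = t_tx / cycle = 1.54631e-06/0.00611805 = 0.02527 %.

0.02527 %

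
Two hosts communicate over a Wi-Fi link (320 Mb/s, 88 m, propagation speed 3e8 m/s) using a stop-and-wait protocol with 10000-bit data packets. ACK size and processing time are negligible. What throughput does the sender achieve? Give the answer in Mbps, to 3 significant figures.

t_tx = L/R = 10000/320000000 = 3.125e-05 s.
t_prop = 88/300000000 = 2.93333e-07 s; RTT = 5.86667e-07 s.
Cycle = t_tx + RTT = 3.18367e-05 s.
Throughput = L / cycle = 10000 / 3.18367e-05 = 314 Mbps.

314 Mbps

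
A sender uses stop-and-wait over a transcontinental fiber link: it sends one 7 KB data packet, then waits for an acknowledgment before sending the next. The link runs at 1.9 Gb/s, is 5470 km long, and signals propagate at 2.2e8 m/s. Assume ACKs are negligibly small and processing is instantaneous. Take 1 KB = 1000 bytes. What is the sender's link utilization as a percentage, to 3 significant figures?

0.0592 %

t_tx = L/R = 56000/1900000000 = 2.94737e-05 s.
t_prop = 5470000/2.2e+08 = 0.0248636 s; RTT = 0.0497273 s.
Cycle = t_tx + RTT = 0.0497567 s.
Utilization = t_tx / cycle = 2.94737e-05/0.0497567 = 0.0592 %.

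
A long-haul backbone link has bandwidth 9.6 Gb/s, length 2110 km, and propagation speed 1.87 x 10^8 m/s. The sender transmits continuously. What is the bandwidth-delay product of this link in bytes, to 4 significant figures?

Propagation delay = 2110000 / 187000000 = 0.0112834 s.
BDP = R × t_prop = 9600000000 × 0.0112834 = 108321000 bits.
In bytes: 108321000/8 = 13540000 bytes.

13540000 bytes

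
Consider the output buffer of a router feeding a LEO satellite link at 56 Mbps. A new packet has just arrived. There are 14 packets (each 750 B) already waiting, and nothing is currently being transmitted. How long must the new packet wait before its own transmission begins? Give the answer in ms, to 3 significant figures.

1.50 ms

Each queued packet: L/R = 6000/56000000 = 0.107143 ms.
14 queued → 1.5 ms.
Queuing delay = 1.50 ms.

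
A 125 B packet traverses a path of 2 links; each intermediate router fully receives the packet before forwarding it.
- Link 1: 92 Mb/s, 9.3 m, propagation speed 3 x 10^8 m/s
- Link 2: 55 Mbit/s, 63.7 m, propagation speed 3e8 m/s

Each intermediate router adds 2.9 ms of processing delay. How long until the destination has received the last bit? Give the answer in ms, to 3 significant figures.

2.93 ms

L = 125 × 8 = 1000 bits.
Transmission delays (L/R per hop): 0.0108696, 0.0181818 ms; sum = 0.0290514 ms.
Propagation delays (d/s per hop): 3.1e-05, 0.000212333 ms; sum = 0.000243333 ms.
Processing at 1 router(s): 1 × 2.9 ms = 2.9 ms.
End-to-end = 2.93 ms.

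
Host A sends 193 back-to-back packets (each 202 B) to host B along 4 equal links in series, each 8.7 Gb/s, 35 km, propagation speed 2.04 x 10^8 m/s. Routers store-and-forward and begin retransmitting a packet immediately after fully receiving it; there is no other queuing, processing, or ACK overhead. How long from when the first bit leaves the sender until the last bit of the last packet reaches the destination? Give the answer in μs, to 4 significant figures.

722.7 μs

Per-hop transmission t_tx = L/R = 1616/8700000000 = 0.185747 μs.
Per-hop propagation t_prop = 35000/204000000 = 171.569 μs.
Pipeline fill: first packet needs 4·t_tx to clear all hops; remaining 192 packets each add one t_tx.
Total = (4+193-1)·t_tx + 4·t_prop = 196·0.185747 + 4·171.569 = 722.7 μs.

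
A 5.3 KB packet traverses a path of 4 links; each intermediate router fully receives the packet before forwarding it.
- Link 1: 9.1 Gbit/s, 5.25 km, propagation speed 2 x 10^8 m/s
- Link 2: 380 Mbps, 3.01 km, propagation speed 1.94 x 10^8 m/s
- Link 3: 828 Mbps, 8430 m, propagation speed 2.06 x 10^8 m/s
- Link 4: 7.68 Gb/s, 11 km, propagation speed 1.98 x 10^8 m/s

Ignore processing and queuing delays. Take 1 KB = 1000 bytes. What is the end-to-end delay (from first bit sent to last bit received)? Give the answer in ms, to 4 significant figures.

L = 42400 bits.
Transmission delays (L/R per hop): 0.00465934, 0.111579, 0.0512077, 0.00552083 ms; sum = 0.172967 ms.
Propagation delays (d/s per hop): 0.02625, 0.0155155, 0.0409223, 0.0555556 ms; sum = 0.138243 ms.
End-to-end = 0.3112 ms.

0.3112 ms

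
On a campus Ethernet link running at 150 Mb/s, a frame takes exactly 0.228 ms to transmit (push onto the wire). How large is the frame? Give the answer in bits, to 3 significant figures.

34200 bits

L = R × t_tx = 150000000 b/s × 0.000228 s = 34200 bits.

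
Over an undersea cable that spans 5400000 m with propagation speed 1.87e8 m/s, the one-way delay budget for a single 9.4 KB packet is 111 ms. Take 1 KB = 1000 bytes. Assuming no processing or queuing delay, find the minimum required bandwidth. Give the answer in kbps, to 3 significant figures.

L = 75200 bits.
Propagation delay = 5400000 / 187000000 = 28.877 ms.
Transmission budget = 111 − 28.877 = 82.123 ms.
R ≥ L / t_tx = 75200 bits / 0.082123 s = 916 kbps.

916 kbps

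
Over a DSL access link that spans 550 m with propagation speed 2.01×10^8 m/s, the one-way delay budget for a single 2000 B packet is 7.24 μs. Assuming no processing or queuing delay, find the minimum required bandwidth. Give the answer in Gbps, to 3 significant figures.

L = 16000 bits.
Propagation delay = 550 / 2.01e+08 = 2.73632 μs.
Transmission budget = 7.24 − 2.73632 = 4.50368 μs.
R ≥ L / t_tx = 16000 bits / 4.50368e-06 s = 3.55 Gbps.

3.55 Gbps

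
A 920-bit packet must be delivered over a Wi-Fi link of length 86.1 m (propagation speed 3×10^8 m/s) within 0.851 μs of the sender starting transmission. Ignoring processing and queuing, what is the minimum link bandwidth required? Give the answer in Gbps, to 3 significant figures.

1.63 Gbps

Propagation delay = 86.1 / 300000000 = 0.287 μs.
Transmission budget = 0.851 − 0.287 = 0.564 μs.
R ≥ L / t_tx = 920 bits / 5.64e-07 s = 1.63 Gbps.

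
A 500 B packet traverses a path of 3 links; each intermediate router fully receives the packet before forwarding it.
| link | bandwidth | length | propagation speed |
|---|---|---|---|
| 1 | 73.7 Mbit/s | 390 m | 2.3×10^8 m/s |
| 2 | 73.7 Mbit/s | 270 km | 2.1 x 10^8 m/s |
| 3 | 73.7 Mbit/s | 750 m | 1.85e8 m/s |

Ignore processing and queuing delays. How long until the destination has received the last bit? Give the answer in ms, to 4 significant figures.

1.454 ms

L = 500 × 8 = 4000 bits.
Transmission delay per hop = L/R = 4000/73700000 = 0.0542741 ms; 3 hops → 0.162822 ms.
Propagation delays (d/s per hop): 0.00169565, 1.28571, 0.00405405 ms; sum = 1.29146 ms.
End-to-end = 1.454 ms.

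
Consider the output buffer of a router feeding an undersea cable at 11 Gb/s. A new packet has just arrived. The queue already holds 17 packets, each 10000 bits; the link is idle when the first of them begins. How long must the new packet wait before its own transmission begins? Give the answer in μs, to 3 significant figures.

15.5 μs

Each queued packet: L/R = 10000/11000000000 = 0.909091 μs.
17 queued → 15.4545 μs.
Queuing delay = 15.5 μs.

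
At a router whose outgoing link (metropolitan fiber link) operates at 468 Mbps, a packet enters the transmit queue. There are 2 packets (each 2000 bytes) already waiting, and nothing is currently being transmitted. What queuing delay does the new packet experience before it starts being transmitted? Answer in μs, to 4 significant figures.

68.38 μs

Each queued packet: L/R = 16000/468000000 = 34.188 μs.
2 queued → 68.3761 μs.
Queuing delay = 68.38 μs.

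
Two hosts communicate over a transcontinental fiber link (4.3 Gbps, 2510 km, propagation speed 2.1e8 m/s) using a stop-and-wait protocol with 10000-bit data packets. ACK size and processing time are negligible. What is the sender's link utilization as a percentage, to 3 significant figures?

t_tx = L/R = 10000/4300000000 = 2.32558e-06 s.
t_prop = 2510000/210000000 = 0.0119524 s; RTT = 0.0239048 s.
Cycle = t_tx + RTT = 0.0239071 s.
Utilization = t_tx / cycle = 2.32558e-06/0.0239071 = 0.00973 %.

0.00973 %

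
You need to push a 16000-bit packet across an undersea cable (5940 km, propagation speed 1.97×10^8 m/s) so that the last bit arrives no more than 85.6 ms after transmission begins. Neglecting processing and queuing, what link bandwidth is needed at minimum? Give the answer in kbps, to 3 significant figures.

289 kbps

Propagation delay = 5940000 / 197000000 = 30.1523 ms.
Transmission budget = 85.6 − 30.1523 = 55.4477 ms.
R ≥ L / t_tx = 16000 bits / 0.0554477 s = 289 kbps.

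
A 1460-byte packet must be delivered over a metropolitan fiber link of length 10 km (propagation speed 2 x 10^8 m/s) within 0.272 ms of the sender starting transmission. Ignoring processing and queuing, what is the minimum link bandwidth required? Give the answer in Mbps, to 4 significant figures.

52.61 Mbps

L = 11680 bits.
Propagation delay = 10000 / 200000000 = 0.05 ms.
Transmission budget = 0.272 − 0.05 = 0.222 ms.
R ≥ L / t_tx = 11680 bits / 0.000222 s = 52.61 Mbps.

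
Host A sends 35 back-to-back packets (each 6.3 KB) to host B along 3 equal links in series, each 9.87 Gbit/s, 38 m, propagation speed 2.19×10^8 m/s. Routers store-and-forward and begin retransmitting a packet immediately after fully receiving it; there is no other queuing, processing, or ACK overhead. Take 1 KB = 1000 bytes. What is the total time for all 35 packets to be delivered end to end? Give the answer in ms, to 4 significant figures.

Per-hop transmission t_tx = L/R = 50400/9870000000 = 0.00510638 ms.
Per-hop propagation t_prop = 38/219000000 = 0.000173516 ms.
Pipeline fill: first packet needs 3·t_tx to clear all hops; remaining 34 packets each add one t_tx.
Total = (3+35-1)·t_tx + 3·t_prop = 37·0.00510638 + 3·0.000173516 = 0.1895 ms.

0.1895 ms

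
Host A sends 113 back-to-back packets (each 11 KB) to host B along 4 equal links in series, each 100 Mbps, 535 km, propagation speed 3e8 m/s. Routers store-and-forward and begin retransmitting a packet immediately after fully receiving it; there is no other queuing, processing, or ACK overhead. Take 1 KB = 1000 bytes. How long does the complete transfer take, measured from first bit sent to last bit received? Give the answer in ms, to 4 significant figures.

109.2 ms

Per-hop transmission t_tx = L/R = 88000/100000000 = 0.88 ms.
Per-hop propagation t_prop = 535000/300000000 = 1.78333 ms.
Pipeline fill: first packet needs 4·t_tx to clear all hops; remaining 112 packets each add one t_tx.
Total = (4+113-1)·t_tx + 4·t_prop = 116·0.88 + 4·1.78333 = 109.2 ms.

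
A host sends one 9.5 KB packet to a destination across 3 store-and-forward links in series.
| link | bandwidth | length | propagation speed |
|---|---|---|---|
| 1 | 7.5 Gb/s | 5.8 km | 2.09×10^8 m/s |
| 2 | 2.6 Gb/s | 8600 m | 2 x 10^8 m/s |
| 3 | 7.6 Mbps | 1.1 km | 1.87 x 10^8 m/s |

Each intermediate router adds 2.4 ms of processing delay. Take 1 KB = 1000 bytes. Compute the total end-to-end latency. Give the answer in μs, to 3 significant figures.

14900 μs

L = 76000 bits.
Transmission delays (L/R per hop): 10.1333, 29.2308, 10000 μs; sum = 10039.4 μs.
Propagation delays (d/s per hop): 27.7512, 43, 5.88235 μs; sum = 76.6335 μs.
Processing at 2 router(s): 2 × 2.4 ms = 4800 μs.
End-to-end = 14900 μs.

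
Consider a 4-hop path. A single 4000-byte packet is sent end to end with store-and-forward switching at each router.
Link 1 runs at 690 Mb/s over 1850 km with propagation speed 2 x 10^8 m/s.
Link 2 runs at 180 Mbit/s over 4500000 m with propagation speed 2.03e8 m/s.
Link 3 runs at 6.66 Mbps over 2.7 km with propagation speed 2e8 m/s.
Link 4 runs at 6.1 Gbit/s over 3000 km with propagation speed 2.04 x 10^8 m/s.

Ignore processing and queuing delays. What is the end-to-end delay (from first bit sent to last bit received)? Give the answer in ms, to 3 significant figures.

51.2 ms

L = 4000 × 8 = 32000 bits.
Transmission delays (L/R per hop): 0.0463768, 0.177778, 4.8048, 0.0052459 ms; sum = 5.03421 ms.
Propagation delays (d/s per hop): 9.25, 22.1675, 0.0135, 14.7059 ms; sum = 46.1369 ms.
End-to-end = 51.2 ms.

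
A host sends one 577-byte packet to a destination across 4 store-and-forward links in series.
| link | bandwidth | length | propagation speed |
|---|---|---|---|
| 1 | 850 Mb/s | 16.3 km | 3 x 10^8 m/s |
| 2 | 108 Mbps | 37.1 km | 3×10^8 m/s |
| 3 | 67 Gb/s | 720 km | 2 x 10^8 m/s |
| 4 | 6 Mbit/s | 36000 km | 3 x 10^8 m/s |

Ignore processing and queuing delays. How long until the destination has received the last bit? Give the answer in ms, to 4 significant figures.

L = 577 × 8 = 4616 bits.
Transmission delays (L/R per hop): 0.00543059, 0.0427407, 6.88955e-05, 0.769333 ms; sum = 0.817574 ms.
Propagation delays (d/s per hop): 0.0543333, 0.123667, 3.6, 120 ms; sum = 123.778 ms.
End-to-end = 124.6 ms.

124.6 ms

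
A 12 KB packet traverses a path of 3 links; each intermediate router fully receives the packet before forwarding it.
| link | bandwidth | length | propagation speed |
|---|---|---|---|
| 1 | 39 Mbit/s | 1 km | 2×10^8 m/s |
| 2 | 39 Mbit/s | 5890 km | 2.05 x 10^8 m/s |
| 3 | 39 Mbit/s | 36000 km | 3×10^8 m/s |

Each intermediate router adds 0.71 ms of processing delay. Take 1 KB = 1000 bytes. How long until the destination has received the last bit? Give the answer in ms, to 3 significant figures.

L = 96000 bits.
Transmission delay per hop = L/R = 96000/39000000 = 2.46154 ms; 3 hops → 7.38462 ms.
Propagation delays (d/s per hop): 0.005, 28.7317, 120 ms; sum = 148.737 ms.
Processing at 2 router(s): 2 × 0.71 ms = 1.42 ms.
End-to-end = 158 ms.

158 ms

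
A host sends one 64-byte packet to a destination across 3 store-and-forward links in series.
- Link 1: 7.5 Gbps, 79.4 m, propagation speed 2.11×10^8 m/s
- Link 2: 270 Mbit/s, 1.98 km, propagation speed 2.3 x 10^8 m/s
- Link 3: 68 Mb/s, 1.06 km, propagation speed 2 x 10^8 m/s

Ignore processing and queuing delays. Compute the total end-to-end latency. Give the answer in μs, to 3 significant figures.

23.8 μs

L = 64 × 8 = 512 bits.
Transmission delays (L/R per hop): 0.0682667, 1.8963, 7.52941 μs; sum = 9.49397 μs.
Propagation delays (d/s per hop): 0.376303, 8.6087, 5.3 μs; sum = 14.285 μs.
End-to-end = 23.8 μs.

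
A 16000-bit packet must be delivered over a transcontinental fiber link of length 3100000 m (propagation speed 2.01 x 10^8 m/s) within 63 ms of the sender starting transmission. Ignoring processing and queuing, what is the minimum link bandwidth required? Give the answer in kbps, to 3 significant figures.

336 kbps

Propagation delay = 3100000 / 2.01e+08 = 15.4229 ms.
Transmission budget = 63 − 15.4229 = 47.5771 ms.
R ≥ L / t_tx = 16000 bits / 0.0475771 s = 336 kbps.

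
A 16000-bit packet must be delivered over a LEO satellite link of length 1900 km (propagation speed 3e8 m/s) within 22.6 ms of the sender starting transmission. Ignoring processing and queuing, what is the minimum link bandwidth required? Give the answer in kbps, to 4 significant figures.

983.6 kbps

Propagation delay = 1900000 / 300000000 = 6.33333 ms.
Transmission budget = 22.6 − 6.33333 = 16.2667 ms.
R ≥ L / t_tx = 16000 bits / 0.0162667 s = 983.6 kbps.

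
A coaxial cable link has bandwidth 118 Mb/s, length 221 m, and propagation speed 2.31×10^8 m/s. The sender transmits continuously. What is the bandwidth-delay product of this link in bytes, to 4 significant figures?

Propagation delay = 221 / 231000000 = 9.5671e-07 s.
BDP = R × t_prop = 118000000 × 9.5671e-07 = 112.892 bits.
In bytes: 112.892/8 = 14.11 bytes.

14.11 bytes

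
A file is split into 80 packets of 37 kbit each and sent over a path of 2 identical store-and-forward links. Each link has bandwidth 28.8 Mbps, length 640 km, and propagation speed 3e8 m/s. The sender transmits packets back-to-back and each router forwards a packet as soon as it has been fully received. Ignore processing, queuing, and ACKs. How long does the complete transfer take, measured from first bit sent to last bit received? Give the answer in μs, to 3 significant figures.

Per-hop transmission t_tx = L/R = 37000/28800000 = 1284.72 μs.
Per-hop propagation t_prop = 640000/300000000 = 2133.33 μs.
Pipeline fill: first packet needs 2·t_tx to clear all hops; remaining 79 packets each add one t_tx.
Total = (2+80-1)·t_tx + 2·t_prop = 81·1284.72 + 2·2133.33 = 108000 μs.

108000 μs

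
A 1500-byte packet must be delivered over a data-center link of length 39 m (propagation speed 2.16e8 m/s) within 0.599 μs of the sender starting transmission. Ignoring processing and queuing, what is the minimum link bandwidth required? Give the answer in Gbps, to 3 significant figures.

28.7 Gbps

L = 12000 bits.
Propagation delay = 39 / 216000000 = 0.180556 μs.
Transmission budget = 0.599 − 0.180556 = 0.418444 μs.
R ≥ L / t_tx = 12000 bits / 4.18444e-07 s = 28.7 Gbps.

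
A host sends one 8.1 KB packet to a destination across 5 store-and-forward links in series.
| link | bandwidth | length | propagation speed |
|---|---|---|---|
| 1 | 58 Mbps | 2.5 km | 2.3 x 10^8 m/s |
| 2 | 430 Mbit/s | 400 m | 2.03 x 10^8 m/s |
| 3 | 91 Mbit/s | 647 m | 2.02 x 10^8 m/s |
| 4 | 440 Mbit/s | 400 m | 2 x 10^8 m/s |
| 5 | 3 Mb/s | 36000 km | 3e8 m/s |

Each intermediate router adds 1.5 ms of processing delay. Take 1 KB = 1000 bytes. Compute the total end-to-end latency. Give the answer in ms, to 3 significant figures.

L = 64800 bits.
Transmission delays (L/R per hop): 1.11724, 0.150698, 0.712088, 0.147273, 21.6 ms; sum = 23.7273 ms.
Propagation delays (d/s per hop): 0.0108696, 0.00197044, 0.00320297, 0.002, 120 ms; sum = 120.018 ms.
Processing at 4 router(s): 4 × 1.5 ms = 6 ms.
End-to-end = 150 ms.

150 ms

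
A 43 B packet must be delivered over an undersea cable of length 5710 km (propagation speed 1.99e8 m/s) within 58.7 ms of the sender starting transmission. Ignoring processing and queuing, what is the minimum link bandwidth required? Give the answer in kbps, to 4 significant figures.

11.46 kbps

L = 344 bits.
Propagation delay = 5710000 / 199000000 = 28.6935 ms.
Transmission budget = 58.7 − 28.6935 = 30.0065 ms.
R ≥ L / t_tx = 344 bits / 0.0300065 s = 11.46 kbps.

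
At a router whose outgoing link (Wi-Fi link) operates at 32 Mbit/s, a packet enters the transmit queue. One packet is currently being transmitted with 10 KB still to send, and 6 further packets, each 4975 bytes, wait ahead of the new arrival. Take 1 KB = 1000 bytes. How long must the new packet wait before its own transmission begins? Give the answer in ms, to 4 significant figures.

9.963 ms

Each queued packet: L/R = 39800/32000000 = 1.24375 ms.
6 queued → 7.4625 ms.
Plus remaining 80000 bits of current packet: 2.5 ms.
Queuing delay = 9.963 ms.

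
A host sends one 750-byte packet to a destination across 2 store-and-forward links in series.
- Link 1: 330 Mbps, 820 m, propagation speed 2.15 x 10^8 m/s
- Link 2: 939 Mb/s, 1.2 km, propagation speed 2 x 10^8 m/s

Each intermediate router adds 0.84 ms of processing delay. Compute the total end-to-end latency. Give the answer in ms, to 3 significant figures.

0.874 ms

L = 750 × 8 = 6000 bits.
Transmission delays (L/R per hop): 0.0181818, 0.00638978 ms; sum = 0.0245716 ms.
Propagation delays (d/s per hop): 0.00381395, 0.006 ms; sum = 0.00981395 ms.
Processing at 1 router(s): 1 × 0.84 ms = 0.84 ms.
End-to-end = 0.874 ms.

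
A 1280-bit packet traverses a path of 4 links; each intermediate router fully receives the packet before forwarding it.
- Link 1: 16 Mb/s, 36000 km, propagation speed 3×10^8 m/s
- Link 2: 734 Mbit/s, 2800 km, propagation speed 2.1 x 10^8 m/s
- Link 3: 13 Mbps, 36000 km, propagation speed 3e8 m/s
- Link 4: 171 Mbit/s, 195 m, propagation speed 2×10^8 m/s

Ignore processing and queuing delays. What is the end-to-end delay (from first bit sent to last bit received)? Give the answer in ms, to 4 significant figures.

Transmission delays (L/R per hop): 0.08, 0.00174387, 0.0984615, 0.00748538 ms; sum = 0.187691 ms.
Propagation delays (d/s per hop): 120, 13.3333, 120, 0.000975 ms; sum = 253.334 ms.
End-to-end = 253.5 ms.

253.5 ms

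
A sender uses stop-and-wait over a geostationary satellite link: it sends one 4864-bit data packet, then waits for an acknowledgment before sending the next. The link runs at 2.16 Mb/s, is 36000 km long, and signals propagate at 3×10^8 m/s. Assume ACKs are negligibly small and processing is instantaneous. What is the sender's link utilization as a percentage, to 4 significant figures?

0.9295 %

t_tx = L/R = 4864/2160000 = 0.00225185 s.
t_prop = 36000000/300000000 = 0.12 s; RTT = 0.24 s.
Cycle = t_tx + RTT = 0.242252 s.
Utilization = t_tx / cycle = 0.00225185/0.242252 = 0.9295 %.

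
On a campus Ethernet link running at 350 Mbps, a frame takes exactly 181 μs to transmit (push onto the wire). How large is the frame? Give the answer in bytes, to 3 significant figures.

L = R × t_tx = 350000000 b/s × 0.000181 s = 63350 bits.
In bytes: 63350 / 8 = 7920 bytes.

7920 bytes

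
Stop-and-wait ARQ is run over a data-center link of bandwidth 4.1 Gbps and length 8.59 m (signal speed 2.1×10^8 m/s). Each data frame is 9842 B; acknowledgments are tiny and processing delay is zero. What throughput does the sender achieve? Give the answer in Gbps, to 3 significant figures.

t_tx = L/R = 78736/4.1e+09 = 1.92039e-05 s.
t_prop = 8.59/210000000 = 4.09048e-08 s; RTT = 8.18095e-08 s.
Cycle = t_tx + RTT = 1.92857e-05 s.
Throughput = L / cycle = 78736 / 1.92857e-05 = 4.08 Gbps.

4.08 Gbps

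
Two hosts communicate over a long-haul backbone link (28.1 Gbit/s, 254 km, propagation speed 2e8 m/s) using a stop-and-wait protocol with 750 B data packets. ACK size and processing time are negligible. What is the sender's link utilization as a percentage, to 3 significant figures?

0.00841 %

t_tx = L/R = 6000/28100000000 = 2.13523e-07 s.
t_prop = 254000/200000000 = 0.00127 s; RTT = 0.00254 s.
Cycle = t_tx + RTT = 0.00254021 s.
Utilization = t_tx / cycle = 2.13523e-07/0.00254021 = 0.00841 %.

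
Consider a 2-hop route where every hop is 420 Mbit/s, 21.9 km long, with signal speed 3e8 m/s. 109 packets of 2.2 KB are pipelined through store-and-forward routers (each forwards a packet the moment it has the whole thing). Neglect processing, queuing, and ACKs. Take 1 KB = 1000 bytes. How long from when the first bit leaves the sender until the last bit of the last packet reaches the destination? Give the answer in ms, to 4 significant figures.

Per-hop transmission t_tx = L/R = 17600/420000000 = 0.0419048 ms.
Per-hop propagation t_prop = 21900/300000000 = 0.073 ms.
Pipeline fill: first packet needs 2·t_tx to clear all hops; remaining 108 packets each add one t_tx.
Total = (2+109-1)·t_tx + 2·t_prop = 110·0.0419048 + 2·0.073 = 4.756 ms.

4.756 ms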